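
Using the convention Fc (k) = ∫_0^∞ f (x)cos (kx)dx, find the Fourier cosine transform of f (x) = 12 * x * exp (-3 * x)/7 12 * (9 - k^2)/ (7 * (k^2 + 9)^2)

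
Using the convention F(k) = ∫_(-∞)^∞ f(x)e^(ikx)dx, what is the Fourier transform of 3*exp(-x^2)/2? 3*sqrt(pi)*exp(-k^2/4)/2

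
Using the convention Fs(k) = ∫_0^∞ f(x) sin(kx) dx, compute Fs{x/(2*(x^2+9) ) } pi*exp(-3*k) /4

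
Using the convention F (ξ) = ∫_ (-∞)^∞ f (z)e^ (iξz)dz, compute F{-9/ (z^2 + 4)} -9*pi*exp (-2*Abs (ξ))/2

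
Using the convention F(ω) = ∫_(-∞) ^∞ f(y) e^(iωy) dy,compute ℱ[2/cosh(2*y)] pi/cosh(pi*ω/4) 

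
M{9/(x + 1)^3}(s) 9*pi*(s - 2)*(s - 1)/(2*sin(pi*s))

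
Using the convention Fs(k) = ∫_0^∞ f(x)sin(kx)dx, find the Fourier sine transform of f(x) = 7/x 7 * pi/2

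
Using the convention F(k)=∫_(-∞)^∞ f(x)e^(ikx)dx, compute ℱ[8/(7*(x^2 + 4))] 4*pi*exp(-2*Abs(k))/7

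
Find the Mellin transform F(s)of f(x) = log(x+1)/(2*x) -pi*csc(pi*s)/(2*s - 2)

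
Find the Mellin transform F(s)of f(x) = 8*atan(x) -4*pi*sec(pi*s/2)/s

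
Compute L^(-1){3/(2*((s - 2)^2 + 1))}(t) 3*exp(2*t)*sin(t)/2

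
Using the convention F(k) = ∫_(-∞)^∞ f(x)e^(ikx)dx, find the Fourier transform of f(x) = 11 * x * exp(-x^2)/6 11 * I * sqrt(pi) * k * exp(-k^2/4)/12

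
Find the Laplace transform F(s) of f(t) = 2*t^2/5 4/(5*s^3) 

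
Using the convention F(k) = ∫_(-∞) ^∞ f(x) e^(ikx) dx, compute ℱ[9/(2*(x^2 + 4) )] 9*pi*exp(-2*Abs(k) ) /4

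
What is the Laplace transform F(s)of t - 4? s^(-2) - 4/s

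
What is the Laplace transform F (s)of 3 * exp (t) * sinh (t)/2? 3/ (2 * s * (s - 2))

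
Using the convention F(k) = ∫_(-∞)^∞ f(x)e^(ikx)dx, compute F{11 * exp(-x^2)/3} 11 * sqrt(pi) * exp(-k^2/4)/3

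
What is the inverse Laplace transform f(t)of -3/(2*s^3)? -3*t^2/4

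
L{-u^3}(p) -6/p^4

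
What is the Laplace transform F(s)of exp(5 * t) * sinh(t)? 1/((s - 5)^2 - 1)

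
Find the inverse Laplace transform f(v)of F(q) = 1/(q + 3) exp(-3*v)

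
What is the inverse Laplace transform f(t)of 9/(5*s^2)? 9*t/5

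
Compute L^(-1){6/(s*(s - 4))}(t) 3*exp(2*t)*sinh(2*t)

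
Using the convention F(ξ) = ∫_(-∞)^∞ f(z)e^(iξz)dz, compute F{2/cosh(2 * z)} pi/cosh(pi * ξ/4)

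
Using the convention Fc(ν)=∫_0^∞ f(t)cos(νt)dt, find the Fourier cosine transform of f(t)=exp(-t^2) sqrt(pi)*exp(-ν^2/4)/2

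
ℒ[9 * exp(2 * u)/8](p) 9/(8 * (p - 2))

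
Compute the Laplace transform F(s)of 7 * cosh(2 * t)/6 7 * s/(6 * (s^2 - 4))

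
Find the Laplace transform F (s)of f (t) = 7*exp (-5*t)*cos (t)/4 7*(s + 5)/ (4*( (s + 5)^2 + 1))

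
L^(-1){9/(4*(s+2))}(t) 9*exp(-2*t)/4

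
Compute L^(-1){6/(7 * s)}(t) 6/7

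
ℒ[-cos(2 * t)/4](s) -s/(4 * s^2+16)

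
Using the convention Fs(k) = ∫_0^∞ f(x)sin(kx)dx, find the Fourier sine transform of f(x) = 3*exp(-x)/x 3*atan(k)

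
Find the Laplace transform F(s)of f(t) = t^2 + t s^(-2) + 2/s^3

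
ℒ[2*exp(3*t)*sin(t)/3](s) 2/(3*((s - 3)^2 + 1))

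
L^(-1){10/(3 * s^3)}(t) 5 * t^2/3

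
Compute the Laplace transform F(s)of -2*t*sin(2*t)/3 -8*s/(3*(s^2 + 4)^2)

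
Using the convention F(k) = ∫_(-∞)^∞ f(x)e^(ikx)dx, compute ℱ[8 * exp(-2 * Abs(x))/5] 32/(5 * (k^2 + 4))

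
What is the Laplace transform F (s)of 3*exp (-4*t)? 3/ (s + 4)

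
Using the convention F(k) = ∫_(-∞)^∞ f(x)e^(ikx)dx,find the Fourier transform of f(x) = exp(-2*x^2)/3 sqrt(2)*sqrt(pi)*exp(-k^2/8)/6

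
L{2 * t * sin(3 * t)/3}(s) 4 * s/(s^2 + 9)^2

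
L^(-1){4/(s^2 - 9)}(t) 4 * sinh(3 * t)/3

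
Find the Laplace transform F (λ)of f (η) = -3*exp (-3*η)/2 -3/ (2*λ+6)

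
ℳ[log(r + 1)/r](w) -pi * csc(pi * w)/(w - 1)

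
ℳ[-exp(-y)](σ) -gamma(σ)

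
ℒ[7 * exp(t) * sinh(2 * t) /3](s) 14/(3 * ((s - 1) ^2 - 4) ) 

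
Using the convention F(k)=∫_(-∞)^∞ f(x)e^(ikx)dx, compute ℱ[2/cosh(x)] 2 * pi/cosh(pi * k/2)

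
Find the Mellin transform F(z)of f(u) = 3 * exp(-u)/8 3 * gamma(z)/8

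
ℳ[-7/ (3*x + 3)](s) -7*pi*csc (pi*s)/3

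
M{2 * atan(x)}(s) -pi * sec(pi * s/2)/s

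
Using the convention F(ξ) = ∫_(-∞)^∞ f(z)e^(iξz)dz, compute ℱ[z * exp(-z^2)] I * sqrt(pi) * ξ * exp(-ξ^2/4)/2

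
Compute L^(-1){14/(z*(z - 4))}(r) 7*exp(2*r)*sinh(2*r)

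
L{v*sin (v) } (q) 2*q/ (q^2+1) ^2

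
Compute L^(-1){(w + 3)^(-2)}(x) x * exp(-3 * x)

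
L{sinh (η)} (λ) 1/ (λ^2 - 1)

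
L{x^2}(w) 2/w^3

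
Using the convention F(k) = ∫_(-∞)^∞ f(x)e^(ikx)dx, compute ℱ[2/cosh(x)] 2 * pi/cosh(pi * k/2)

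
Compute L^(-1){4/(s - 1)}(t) 4 * exp(t)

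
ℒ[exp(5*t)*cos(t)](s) (s - 5)/((s - 5)^2 + 1)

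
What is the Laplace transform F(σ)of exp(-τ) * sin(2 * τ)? 2/((σ + 1)^2 + 4)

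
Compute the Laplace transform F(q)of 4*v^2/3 8/(3*q^3)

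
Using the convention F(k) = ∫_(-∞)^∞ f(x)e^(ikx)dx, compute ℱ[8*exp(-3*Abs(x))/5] 48/(5*(k^2 + 9))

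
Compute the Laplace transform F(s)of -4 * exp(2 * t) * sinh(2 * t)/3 -8/(3 * s * (s - 4))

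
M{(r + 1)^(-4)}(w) gamma(w)*gamma(4 - w)/6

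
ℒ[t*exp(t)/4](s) 1/(4*(s - 1)^2)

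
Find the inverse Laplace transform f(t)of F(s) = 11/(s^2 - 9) 11*sinh(3*t)/3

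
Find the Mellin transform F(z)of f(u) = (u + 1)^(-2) (-pi*z + pi)/sin(pi*z)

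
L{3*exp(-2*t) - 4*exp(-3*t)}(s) 3/(s + 2) - 4/(s + 3)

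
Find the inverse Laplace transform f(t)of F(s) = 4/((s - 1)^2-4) 2*exp(t)*sinh(2*t)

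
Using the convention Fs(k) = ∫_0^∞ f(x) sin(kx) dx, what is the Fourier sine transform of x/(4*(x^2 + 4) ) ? pi*exp(-2*k) /8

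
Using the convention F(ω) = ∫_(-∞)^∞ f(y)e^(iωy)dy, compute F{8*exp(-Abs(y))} 16/(ω^2 + 1)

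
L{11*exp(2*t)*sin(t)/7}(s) 11/(7*((s - 2)^2+1))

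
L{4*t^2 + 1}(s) 8/s^3 + 1/s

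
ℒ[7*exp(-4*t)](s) 7/(s + 4)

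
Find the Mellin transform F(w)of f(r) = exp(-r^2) gamma(w/2)/2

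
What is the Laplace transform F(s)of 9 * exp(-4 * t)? 9/(s + 4)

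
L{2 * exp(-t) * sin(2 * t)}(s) 4/((s+1)^2+4)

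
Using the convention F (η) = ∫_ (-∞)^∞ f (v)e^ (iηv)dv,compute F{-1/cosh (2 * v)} -pi/ (2 * cosh (pi * η/4))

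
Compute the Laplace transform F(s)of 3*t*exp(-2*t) 3/(s + 2)^2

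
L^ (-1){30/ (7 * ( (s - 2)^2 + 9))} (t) 10 * exp (2 * t) * sin (3 * t)/7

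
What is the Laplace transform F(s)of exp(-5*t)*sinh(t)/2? 1/(2*((s + 5)^2 - 1))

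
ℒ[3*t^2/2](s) 3/s^3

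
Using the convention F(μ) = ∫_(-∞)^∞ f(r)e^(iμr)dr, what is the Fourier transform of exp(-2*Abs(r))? 4/(μ^2 + 4)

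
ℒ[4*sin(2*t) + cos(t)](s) s/(s^2 + 1) + 8/(s^2 + 4)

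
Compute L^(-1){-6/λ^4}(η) -η^3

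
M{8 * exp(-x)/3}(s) 8 * gamma(s)/3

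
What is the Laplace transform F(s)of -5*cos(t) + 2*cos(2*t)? 2*s/(s^2 + 4) - 5*s/(s^2 + 1)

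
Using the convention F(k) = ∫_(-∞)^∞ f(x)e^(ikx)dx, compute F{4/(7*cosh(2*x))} 2*pi/(7*cosh(pi*k/4))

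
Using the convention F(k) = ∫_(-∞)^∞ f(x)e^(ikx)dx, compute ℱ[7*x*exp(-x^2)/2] 7*I*sqrt(pi)*k*exp(-k^2/4)/4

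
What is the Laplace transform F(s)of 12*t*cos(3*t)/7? 12*(s^2 - 9)/(7*(s^2 + 9)^2)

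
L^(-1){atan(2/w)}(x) sin(2*x)/x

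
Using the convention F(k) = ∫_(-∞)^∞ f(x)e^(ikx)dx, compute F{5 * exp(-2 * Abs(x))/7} 20/(7 * (k^2 + 4))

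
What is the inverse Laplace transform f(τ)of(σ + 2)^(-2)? τ * exp(-2 * τ)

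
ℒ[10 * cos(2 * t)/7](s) 10 * s/(7 * (s^2 + 4))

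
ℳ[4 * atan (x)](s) -2 * pi * sec (pi * s/2)/s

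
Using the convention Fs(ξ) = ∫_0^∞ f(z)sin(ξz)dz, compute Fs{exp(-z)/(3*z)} atan(ξ)/3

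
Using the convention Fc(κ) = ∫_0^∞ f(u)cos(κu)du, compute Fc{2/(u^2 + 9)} pi*exp(-3*κ)/3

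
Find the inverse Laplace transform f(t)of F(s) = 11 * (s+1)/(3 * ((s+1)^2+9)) 11 * exp(-t) * cos(3 * t)/3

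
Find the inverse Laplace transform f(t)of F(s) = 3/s 3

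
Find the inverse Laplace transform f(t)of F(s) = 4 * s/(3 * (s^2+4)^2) t * sin(2 * t)/3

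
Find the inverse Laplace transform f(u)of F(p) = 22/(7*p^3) 11*u^2/7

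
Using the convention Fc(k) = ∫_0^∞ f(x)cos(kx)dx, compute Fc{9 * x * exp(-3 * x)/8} 9 * (9 - k^2)/(8 * (k^2+9)^2)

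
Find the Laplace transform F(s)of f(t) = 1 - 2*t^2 1/s - 4/s^3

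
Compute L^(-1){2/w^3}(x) x^2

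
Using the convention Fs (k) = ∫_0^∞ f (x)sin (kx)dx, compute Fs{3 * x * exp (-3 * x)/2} 9 * k/ (k^2 + 9)^2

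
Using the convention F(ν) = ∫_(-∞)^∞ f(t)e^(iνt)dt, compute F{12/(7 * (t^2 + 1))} 12 * pi * exp(-Abs(ν))/7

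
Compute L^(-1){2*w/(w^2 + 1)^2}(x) x*sin(x)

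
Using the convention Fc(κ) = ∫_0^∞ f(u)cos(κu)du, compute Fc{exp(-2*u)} 2/(κ^2 + 4)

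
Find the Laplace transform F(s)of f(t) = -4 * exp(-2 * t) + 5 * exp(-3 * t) 5/(s + 3) - 4/(s + 2)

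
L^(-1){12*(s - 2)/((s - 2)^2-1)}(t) 12*exp(2*t)*cosh(t)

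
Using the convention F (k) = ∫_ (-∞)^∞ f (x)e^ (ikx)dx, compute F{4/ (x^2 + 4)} 2*pi*exp (-2*Abs (k))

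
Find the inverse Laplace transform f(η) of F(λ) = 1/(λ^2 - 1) sinh(η) 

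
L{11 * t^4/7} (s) 264/ (7 * s^5)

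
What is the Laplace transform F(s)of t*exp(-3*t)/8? 1/(8*(s + 3)^2)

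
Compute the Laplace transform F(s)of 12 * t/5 12/(5 * s^2)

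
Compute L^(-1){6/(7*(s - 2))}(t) 6*exp(2*t)/7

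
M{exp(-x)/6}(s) gamma(s)/6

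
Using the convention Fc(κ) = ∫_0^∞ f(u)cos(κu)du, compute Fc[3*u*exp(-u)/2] 3*(1 - κ^2)/(2*(κ^2+1)^2)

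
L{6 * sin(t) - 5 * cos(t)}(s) 6/(s^2 + 1) - 5 * s/(s^2 + 1)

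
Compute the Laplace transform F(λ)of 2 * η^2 4/λ^3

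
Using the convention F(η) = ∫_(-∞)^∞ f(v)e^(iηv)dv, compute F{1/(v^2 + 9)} pi*exp(-3*Abs(η))/3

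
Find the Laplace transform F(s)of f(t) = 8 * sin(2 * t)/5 16/(5 * (s^2+4))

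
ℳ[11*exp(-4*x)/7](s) 11*gamma(s)/(7*4^s)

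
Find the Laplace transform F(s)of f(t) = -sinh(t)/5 -1/(5*s^2-5)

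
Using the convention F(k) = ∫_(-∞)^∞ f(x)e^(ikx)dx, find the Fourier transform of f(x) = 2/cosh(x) 2*pi/cosh(pi*k/2)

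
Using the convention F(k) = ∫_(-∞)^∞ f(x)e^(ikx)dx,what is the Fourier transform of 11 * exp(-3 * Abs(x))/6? 11/(k^2 + 9)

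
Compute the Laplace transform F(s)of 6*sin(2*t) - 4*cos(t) 12/(s^2 + 4) - 4*s/(s^2 + 1)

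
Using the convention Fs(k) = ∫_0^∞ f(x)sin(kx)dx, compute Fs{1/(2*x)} pi/4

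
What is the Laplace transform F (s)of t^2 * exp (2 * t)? 2/ (s - 2)^3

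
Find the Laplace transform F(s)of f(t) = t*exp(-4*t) (s+4)^(-2)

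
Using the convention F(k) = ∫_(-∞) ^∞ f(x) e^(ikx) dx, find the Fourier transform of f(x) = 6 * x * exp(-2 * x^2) 3 * sqrt(2) * I * sqrt(pi) * k * exp(-k^2/8) /4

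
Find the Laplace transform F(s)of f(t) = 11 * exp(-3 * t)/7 11/(7 * (s+3))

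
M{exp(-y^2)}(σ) gamma(σ/2)/2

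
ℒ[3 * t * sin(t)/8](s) 3 * s/(4 * (s^2 + 1)^2)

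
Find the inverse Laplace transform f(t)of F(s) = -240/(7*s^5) -10*t^4/7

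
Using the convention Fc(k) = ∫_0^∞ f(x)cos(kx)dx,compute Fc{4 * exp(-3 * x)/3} 4/(k^2 + 9)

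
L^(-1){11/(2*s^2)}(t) 11*t/2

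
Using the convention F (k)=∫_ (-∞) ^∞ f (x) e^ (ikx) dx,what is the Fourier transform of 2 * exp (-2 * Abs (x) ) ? 8/ (k^2 + 4) 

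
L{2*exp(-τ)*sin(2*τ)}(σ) 4/((σ + 1)^2 + 4)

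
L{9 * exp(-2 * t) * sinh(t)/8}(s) 9/(8 * ((s + 2)^2-1))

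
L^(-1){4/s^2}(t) 4 * t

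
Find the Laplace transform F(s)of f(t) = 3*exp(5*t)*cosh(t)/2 3*(s - 5)/(2*((s - 5)^2-1))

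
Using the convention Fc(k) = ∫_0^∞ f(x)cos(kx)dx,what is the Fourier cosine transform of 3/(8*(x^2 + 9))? pi*exp(-3*k)/16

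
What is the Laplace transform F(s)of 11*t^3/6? 11/s^4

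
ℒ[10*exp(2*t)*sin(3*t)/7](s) 30/(7*((s - 2)^2 + 9))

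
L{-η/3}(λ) -1/(3*λ^2)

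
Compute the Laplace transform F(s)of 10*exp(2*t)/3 10/(3*(s - 2))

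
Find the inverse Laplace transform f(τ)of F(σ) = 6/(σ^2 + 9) 2*sin(3*τ)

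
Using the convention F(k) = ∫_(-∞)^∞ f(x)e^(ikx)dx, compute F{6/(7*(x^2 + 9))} 2*pi*exp(-3*Abs(k))/7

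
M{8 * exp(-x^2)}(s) 4 * gamma(s/2)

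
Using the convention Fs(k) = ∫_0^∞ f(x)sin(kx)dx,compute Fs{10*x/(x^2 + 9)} 5*pi*exp(-3*k)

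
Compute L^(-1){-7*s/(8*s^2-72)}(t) -7*cosh(3*t)/8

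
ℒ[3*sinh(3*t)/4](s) 9/(4*(s^2 - 9))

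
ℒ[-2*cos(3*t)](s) -2*s/(s^2 + 9)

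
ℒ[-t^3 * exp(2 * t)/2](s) -3/(s - 2)^4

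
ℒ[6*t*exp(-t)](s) 6/(s + 1)^2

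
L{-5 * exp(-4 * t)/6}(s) -5/(6 * s + 24)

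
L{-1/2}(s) -1/(2*s) 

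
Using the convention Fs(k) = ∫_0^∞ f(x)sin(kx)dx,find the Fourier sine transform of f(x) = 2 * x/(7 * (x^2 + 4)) pi * exp(-2 * k)/7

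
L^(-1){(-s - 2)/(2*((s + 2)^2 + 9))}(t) -exp(-2*t)*cos(3*t)/2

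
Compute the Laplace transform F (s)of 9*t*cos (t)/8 9*(s^2 - 1)/ (8*(s^2+1)^2)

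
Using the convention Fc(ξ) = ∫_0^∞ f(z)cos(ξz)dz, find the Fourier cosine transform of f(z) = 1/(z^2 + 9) pi*exp(-3*ξ)/6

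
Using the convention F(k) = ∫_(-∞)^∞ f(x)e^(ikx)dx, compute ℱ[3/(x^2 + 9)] pi*exp(-3*Abs(k))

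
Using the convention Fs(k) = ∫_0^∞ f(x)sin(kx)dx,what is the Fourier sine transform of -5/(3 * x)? -5 * pi/6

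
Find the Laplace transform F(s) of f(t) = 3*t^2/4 3/(2*s^3) 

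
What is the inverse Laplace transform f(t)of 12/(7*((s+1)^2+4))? 6*exp(-t)*sin(2*t)/7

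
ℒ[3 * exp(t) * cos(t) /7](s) 3 * (s - 1) /(7 * ((s - 1) ^2 + 1) ) 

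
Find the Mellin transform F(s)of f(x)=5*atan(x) -5*pi*sec(pi*s/2)/(2*s)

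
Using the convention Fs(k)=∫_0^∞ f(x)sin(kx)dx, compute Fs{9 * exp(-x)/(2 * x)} 9 * atan(k)/2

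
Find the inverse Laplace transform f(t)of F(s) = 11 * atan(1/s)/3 11 * sin(t)/(3 * t)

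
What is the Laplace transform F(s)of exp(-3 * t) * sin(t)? 1/((s + 3)^2 + 1)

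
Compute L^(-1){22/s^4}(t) 11*t^3/3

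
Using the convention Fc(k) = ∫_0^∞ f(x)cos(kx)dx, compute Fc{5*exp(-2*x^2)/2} 5*sqrt(2)*sqrt(pi)*exp(-k^2/8)/8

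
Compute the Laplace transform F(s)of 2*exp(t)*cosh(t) 2*(s - 1)/(s*(s - 2))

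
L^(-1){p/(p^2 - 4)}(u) cosh(2 * u)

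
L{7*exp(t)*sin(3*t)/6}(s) 7/(2*((s - 1)^2 + 9))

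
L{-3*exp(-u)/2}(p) -3/(2*p+2)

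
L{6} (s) 6/s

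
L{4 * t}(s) 4/s^2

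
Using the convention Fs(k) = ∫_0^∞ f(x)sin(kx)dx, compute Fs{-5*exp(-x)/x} -5*atan(k)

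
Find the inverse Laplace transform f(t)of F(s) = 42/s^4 7*t^3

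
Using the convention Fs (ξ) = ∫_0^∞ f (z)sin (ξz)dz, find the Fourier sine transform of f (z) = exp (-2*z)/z atan (ξ/2)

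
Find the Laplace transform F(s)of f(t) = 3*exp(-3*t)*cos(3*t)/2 3*(s+3)/(2*((s+3)^2+9))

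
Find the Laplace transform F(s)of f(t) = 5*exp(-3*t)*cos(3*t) 5*(s + 3)/((s + 3)^2 + 9)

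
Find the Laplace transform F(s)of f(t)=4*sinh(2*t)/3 8/(3*(s^2 - 4))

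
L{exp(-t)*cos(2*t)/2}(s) (s + 1)/(2*((s + 1)^2 + 4))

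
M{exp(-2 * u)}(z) gamma(z)/2^z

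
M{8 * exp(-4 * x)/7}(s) 2^(3 - 2 * s) * gamma(s)/7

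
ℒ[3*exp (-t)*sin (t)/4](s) 3/ (4*( (s + 1)^2 + 1))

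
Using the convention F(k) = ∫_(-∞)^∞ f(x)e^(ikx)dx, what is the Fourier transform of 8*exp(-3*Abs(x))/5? 48/(5*(k^2 + 9))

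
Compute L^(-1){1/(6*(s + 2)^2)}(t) t*exp(-2*t)/6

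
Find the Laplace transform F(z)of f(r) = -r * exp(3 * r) -1/(z - 3)^2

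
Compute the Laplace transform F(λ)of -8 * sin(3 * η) -24/(λ^2+9)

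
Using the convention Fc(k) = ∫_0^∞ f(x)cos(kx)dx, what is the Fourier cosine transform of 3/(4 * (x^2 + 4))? 3 * pi * exp(-2 * k)/16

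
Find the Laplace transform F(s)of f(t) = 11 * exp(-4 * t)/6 11/(6 * (s + 4))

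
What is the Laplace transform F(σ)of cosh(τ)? σ/(σ^2-1)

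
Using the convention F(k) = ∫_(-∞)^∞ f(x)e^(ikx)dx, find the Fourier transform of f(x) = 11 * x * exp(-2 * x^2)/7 11 * sqrt(2) * I * sqrt(pi) * k * exp(-k^2/8)/56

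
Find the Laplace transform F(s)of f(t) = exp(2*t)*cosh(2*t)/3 (s - 2)/(3*s*(s - 4))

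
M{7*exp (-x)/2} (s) 7*gamma (s)/2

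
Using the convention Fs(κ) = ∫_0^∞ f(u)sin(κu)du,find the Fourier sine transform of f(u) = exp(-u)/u atan(κ)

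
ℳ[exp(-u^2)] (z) gamma(z/2)/2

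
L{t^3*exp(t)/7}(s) 6/(7*(s - 1)^4)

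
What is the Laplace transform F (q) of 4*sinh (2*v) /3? 8/ (3*(q^2 - 4) ) 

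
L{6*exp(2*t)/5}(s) 6/(5*(s - 2))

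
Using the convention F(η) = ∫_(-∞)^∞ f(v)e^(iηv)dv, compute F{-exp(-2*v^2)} -sqrt(2)*sqrt(pi)*exp(-η^2/8)/2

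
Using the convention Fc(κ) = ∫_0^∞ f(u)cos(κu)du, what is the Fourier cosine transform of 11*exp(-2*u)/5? 22/(5*(κ^2+4))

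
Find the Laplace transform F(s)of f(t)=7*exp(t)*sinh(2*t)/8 7/(4*((s - 1)^2 - 4))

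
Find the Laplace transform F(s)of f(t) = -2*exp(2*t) -2/(s - 2)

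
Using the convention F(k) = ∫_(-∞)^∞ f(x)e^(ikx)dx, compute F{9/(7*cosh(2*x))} 9*pi/(14*cosh(pi*k/4))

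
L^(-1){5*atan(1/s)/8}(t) 5*sin(t)/(8*t)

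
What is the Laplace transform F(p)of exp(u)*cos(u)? (p - 1)/((p - 1)^2 + 1)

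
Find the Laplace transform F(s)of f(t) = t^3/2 3/s^4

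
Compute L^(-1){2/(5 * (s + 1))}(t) 2 * exp(-t)/5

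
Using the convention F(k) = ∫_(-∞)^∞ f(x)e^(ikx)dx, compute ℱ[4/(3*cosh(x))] 4*pi/(3*cosh(pi*k/2))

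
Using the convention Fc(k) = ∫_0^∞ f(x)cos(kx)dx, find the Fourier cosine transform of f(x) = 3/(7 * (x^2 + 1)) 3 * pi * exp(-k)/14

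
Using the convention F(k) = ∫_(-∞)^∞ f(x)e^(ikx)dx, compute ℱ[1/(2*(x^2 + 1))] pi*exp(-Abs(k))/2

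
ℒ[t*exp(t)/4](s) 1/(4*(s - 1)^2)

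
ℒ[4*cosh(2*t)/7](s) 4*s/(7*(s^2 - 4))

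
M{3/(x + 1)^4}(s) gamma(s)*gamma(4 - s)/2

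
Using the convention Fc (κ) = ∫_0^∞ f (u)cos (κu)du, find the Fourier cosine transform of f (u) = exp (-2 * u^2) sqrt (2) * sqrt (pi) * exp (-κ^2/8)/4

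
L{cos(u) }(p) p/(p^2 + 1) 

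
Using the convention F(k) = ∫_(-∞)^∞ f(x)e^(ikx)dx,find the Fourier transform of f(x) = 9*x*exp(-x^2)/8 9*I*sqrt(pi)*k*exp(-k^2/4)/16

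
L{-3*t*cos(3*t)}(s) 3*(9 - s^2)/(s^2 + 9)^2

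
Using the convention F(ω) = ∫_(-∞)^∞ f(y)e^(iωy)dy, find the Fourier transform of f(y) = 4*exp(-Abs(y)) 8/(ω^2 + 1)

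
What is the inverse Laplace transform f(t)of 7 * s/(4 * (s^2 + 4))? 7 * cos(2 * t)/4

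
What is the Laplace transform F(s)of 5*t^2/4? 5/(2*s^3)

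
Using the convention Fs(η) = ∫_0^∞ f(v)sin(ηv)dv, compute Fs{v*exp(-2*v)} 4*η/(η^2+4)^2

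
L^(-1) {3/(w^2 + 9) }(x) sin(3 * x) 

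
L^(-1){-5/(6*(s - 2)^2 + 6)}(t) -5*exp(2*t)*sin(t)/6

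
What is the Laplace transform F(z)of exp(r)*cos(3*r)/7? (z - 1)/(7*((z - 1)^2 + 9))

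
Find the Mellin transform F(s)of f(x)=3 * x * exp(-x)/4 3 * gamma(s + 1)/4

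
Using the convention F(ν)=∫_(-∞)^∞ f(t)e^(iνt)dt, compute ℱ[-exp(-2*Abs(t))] -4/(ν^2 + 4)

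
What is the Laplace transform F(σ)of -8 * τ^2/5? -16/(5 * σ^3)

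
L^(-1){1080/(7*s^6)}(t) 9*t^5/7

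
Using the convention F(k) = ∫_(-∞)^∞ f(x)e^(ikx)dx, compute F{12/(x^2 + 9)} 4*pi*exp(-3*Abs(k))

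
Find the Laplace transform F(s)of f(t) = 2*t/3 2/(3*s^2)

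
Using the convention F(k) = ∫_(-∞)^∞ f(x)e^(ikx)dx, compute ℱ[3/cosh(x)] 3 * pi/cosh(pi * k/2)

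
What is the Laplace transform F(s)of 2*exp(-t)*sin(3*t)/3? 2/((s + 1)^2 + 9)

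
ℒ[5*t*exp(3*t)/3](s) 5/(3*(s - 3)^2)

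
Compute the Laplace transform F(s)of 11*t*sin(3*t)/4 33*s/(2*(s^2 + 9)^2)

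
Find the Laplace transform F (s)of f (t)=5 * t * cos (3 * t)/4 5 * (s^2 - 9)/ (4 * (s^2 + 9)^2)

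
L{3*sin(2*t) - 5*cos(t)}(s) 6/(s^2 + 4) - 5*s/(s^2 + 1)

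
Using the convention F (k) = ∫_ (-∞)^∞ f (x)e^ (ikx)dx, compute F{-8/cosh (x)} -8 * pi/cosh (pi * k/2)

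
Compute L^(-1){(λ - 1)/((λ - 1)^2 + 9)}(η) exp(η) * cos(3 * η)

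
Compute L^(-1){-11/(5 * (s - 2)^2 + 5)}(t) -11 * exp(2 * t) * sin(t)/5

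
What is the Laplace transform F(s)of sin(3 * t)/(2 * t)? atan(3/s)/2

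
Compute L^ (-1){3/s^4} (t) t^3/2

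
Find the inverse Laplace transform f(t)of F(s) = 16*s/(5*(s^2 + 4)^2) 4*t*sin(2*t)/5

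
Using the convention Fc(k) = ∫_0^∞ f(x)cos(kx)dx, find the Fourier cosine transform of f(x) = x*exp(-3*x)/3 (9 - k^2)/(3*(k^2 + 9)^2)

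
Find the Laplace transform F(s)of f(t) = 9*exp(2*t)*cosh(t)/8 9*(s - 2)/(8*((s - 2)^2 - 1))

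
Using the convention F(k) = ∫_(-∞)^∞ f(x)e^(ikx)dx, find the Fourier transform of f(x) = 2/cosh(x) 2 * pi/cosh(pi * k/2)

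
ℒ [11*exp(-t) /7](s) 11/(7*(s + 1) ) 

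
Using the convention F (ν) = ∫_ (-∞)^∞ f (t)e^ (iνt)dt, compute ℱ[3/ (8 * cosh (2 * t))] 3 * pi/ (16 * cosh (pi * ν/4))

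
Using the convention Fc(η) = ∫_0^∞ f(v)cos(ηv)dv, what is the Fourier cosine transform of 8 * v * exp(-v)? 8 * (1 - η^2)/(η^2 + 1)^2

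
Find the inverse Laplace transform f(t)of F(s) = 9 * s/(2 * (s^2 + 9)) 9 * cos(3 * t)/2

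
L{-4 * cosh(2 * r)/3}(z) -4 * z/(3 * z^2 - 12)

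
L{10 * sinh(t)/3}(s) 10/(3 * (s^2 - 1))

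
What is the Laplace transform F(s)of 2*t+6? 6/s+2/s^2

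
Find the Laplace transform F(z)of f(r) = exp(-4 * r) 1/(z + 4)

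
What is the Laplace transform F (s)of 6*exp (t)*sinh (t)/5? 6/ (5*s*(s - 2))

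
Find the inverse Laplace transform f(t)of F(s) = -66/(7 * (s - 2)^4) -11 * t^3 * exp(2 * t)/7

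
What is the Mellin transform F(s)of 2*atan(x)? -pi*sec(pi*s/2)/s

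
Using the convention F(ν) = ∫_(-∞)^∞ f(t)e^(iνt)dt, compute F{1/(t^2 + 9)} pi*exp(-3*Abs(ν))/3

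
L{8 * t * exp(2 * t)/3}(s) 8/(3 * (s - 2)^2)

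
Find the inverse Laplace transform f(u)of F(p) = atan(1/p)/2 sin(u)/(2 * u)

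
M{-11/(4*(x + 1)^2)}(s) 11*pi*(s - 1)/(4*sin(pi*s))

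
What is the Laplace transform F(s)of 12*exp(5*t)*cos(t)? 12*(s - 5)/((s - 5)^2 + 1)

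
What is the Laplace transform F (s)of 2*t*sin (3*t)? 12*s/ (s^2 + 9)^2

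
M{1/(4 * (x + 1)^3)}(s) pi * (s - 2) * (s - 1)/(8 * sin(pi * s))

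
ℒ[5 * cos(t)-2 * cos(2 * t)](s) 5 * s/(s^2 + 1)-2 * s/(s^2 + 4)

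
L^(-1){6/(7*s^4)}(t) t^3/7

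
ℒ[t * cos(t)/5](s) (s^2 - 1)/(5 * (s^2 + 1)^2)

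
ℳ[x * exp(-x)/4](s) gamma(s + 1)/4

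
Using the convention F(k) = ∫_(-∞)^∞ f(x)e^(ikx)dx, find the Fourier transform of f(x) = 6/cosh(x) 6*pi/cosh(pi*k/2)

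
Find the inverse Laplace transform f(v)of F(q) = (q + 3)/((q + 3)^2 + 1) exp(-3*v)*cos(v)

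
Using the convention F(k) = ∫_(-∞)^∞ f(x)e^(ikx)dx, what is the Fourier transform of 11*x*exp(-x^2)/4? 11*I*sqrt(pi)*k*exp(-k^2/4)/8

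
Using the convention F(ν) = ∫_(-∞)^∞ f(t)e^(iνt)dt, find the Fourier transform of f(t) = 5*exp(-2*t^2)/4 5*sqrt(2)*sqrt(pi)*exp(-ν^2/8)/8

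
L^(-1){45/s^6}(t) 3*t^5/8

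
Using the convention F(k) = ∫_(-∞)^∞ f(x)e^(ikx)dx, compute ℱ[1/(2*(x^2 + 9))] pi*exp(-3*Abs(k))/6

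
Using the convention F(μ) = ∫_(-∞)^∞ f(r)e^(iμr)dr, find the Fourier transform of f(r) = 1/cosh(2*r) pi/(2*cosh(pi*μ/4))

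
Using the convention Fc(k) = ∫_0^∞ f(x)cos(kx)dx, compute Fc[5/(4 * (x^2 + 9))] 5 * pi * exp(-3 * k)/24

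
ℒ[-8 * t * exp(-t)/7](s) -8/(7 * (s + 1)^2)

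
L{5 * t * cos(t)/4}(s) 5 * (s^2 - 1)/(4 * (s^2+1)^2)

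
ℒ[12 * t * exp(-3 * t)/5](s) 12/(5 * (s + 3)^2)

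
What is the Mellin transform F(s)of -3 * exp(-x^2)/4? -3 * gamma(s/2)/8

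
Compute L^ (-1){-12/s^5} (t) -t^4/2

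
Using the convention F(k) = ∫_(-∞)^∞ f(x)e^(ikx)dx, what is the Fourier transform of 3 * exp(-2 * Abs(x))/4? 3/(k^2 + 4)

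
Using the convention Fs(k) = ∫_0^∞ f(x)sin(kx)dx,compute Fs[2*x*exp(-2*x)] 8*k/(k^2 + 4)^2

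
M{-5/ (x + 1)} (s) -5*pi*csc (pi*s)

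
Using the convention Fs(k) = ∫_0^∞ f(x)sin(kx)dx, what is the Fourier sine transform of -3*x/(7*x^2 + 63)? -3*pi*exp(-3*k)/14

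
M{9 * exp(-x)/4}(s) 9 * gamma(s)/4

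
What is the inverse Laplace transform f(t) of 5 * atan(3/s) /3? 5 * sin(3 * t) /(3 * t) 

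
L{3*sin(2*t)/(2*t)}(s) 3*atan(2/s)/2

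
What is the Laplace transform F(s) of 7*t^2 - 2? 14/s^3 - 2/s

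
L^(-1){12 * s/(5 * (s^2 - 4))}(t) 12 * cosh(2 * t)/5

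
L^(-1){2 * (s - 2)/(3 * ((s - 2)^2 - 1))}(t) 2 * exp(2 * t) * cosh(t)/3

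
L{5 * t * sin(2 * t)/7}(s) 20 * s/(7 * (s^2+4)^2)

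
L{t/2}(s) 1/(2 * s^2)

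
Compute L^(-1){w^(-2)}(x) x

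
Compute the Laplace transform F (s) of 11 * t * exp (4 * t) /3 11/ (3 * (s - 4) ^2) 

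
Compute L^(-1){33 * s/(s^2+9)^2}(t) 11 * t * sin(3 * t)/2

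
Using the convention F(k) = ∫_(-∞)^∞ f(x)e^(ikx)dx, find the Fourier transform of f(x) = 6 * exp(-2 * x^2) 3 * sqrt(2) * sqrt(pi) * exp(-k^2/8)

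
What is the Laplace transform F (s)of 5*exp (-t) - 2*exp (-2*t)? 5/ (s+1) - 2/ (s+2)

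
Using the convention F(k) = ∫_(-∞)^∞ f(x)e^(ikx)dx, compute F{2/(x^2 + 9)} 2*pi*exp(-3*Abs(k))/3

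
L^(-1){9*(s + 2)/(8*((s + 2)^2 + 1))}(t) 9*exp(-2*t)*cos(t)/8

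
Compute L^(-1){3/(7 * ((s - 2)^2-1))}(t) 3 * exp(2 * t) * sinh(t)/7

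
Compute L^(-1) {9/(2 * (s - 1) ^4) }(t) 3 * t^3 * exp(t) /4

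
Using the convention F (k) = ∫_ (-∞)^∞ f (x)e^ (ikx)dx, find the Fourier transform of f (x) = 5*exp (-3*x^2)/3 5*sqrt (3)*sqrt (pi)*exp (-k^2/12)/9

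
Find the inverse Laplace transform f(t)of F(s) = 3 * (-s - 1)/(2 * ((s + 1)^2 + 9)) -3 * exp(-t) * cos(3 * t)/2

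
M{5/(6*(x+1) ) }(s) 5*pi*csc(pi*s) /6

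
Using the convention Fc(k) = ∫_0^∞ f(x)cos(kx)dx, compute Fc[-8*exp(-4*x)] -32/(k^2 + 16)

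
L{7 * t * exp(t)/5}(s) 7/(5 * (s - 1)^2)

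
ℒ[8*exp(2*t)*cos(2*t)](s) 8*(s - 2) /((s - 2) ^2 + 4) 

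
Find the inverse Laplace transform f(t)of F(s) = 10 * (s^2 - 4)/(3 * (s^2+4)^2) 10 * t * cos(2 * t)/3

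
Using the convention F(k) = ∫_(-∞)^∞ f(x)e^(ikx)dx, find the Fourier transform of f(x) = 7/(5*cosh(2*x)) 7*pi/(10*cosh(pi*k/4))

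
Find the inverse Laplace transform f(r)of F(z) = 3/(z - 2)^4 r^3 * exp(2 * r)/2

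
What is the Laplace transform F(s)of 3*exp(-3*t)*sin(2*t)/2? 3/((s + 3)^2 + 4)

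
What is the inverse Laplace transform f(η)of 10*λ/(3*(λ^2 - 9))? 10*cosh(3*η)/3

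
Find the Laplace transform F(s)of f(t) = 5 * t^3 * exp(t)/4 15/(2 * (s - 1)^4)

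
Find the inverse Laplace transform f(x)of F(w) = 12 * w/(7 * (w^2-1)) 12 * cosh(x)/7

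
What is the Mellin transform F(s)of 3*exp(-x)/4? 3*gamma(s)/4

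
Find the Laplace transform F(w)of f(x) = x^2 2/w^3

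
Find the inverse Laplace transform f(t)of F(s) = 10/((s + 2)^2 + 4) 5*exp(-2*t)*sin(2*t)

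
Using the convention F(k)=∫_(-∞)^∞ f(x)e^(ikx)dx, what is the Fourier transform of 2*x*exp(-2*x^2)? sqrt(2)*I*sqrt(pi)*k*exp(-k^2/8)/4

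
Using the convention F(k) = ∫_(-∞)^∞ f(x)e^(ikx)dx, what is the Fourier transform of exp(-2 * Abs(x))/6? 2/(3 * (k^2 + 4))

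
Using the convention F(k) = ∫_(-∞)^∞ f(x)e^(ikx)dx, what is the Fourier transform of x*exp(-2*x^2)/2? sqrt(2)*I*sqrt(pi)*k*exp(-k^2/8)/16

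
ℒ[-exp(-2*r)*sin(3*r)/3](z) -1/((z + 2)^2 + 9)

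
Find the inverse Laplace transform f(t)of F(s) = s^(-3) t^2/2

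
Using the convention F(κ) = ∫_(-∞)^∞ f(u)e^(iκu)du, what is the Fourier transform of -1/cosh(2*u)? -pi/(2*cosh(pi*κ/4))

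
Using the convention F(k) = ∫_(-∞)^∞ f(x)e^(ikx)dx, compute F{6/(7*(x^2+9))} 2*pi*exp(-3*Abs(k))/7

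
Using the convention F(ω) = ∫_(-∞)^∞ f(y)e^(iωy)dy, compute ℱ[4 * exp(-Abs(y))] 8/(ω^2 + 1)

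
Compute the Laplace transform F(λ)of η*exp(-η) (λ + 1)^(-2)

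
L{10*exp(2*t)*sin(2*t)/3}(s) 20/(3*((s - 2)^2 + 4))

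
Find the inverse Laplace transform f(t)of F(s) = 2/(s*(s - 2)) 2*exp(t)*sinh(t)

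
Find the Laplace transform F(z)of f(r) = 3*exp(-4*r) 3/(z + 4)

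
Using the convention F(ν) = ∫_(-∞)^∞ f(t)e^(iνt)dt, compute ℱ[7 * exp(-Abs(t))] 14/(ν^2 + 1)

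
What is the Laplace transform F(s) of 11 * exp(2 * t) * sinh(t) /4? 11/(4 * ((s - 2) ^2 - 1) ) 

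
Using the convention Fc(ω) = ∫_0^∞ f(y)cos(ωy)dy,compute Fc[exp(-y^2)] sqrt(pi) * exp(-ω^2/4)/2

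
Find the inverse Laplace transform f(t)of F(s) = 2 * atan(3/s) 2 * sin(3 * t)/t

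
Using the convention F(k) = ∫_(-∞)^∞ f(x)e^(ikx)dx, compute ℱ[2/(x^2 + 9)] 2 * pi * exp(-3 * Abs(k))/3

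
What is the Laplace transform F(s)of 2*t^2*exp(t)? 4/(s - 1)^3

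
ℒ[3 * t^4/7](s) 72/(7 * s^5)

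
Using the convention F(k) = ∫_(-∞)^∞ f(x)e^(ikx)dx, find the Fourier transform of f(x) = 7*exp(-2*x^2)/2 7*sqrt(2)*sqrt(pi)*exp(-k^2/8)/4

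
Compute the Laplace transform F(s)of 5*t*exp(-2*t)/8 5/(8*(s+2)^2)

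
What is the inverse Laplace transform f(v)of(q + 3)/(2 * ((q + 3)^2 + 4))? exp(-3 * v) * cos(2 * v)/2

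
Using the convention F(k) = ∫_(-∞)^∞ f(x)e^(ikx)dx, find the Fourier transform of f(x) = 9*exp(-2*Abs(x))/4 9/(k^2 + 4)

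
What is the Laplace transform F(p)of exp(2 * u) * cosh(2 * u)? (p - 2)/(p * (p - 4))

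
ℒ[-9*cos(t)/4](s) -9*s/(4*s^2 + 4)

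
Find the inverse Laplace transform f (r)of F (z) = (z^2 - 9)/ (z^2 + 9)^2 r*cos (3*r)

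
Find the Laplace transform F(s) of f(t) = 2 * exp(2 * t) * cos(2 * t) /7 2 * (s - 2) /(7 * ((s - 2) ^2 + 4) ) 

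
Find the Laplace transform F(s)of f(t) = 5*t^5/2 300/s^6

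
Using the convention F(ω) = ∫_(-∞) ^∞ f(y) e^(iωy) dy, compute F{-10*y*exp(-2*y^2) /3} -5*sqrt(2)*I*sqrt(pi)*ω*exp(-ω^2/8) /12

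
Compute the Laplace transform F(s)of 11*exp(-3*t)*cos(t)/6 11*(s + 3)/(6*((s + 3)^2 + 1))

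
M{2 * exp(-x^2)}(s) gamma(s/2)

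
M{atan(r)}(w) -pi * sec(pi * w/2)/(2 * w)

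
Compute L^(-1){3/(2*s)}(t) 3/2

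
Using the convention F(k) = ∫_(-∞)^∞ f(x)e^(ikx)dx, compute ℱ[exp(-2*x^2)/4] sqrt(2)*sqrt(pi)*exp(-k^2/8)/8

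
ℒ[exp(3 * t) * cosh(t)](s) (s - 3)/((s - 3)^2 - 1)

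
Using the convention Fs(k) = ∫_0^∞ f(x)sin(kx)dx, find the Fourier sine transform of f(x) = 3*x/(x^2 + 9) 3*pi*exp(-3*k)/2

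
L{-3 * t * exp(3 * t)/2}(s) -3/(2 * (s - 3)^2)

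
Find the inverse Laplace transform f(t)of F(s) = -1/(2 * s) -1/2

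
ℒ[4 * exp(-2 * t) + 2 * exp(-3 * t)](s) 4/(s + 2) + 2/(s + 3)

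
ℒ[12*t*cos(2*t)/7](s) 12*(s^2 - 4)/(7*(s^2 + 4)^2)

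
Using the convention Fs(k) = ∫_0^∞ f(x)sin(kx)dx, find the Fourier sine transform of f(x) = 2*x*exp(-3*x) 12*k/(k^2+9)^2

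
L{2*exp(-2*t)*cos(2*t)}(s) 2*(s + 2)/((s + 2)^2 + 4)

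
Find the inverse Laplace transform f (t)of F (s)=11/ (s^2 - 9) 11 * sinh (3 * t)/3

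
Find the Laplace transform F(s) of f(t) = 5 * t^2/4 5/(2 * s^3) 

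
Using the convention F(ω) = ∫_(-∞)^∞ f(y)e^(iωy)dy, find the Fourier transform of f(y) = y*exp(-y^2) I*sqrt(pi)*ω*exp(-ω^2/4)/2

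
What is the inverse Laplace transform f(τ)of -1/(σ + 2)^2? -τ*exp(-2*τ)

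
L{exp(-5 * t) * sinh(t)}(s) 1/((s + 5)^2-1)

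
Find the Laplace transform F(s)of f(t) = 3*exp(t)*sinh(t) 3/(s*(s - 2))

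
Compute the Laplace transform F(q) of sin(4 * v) 4/(q^2 + 16) 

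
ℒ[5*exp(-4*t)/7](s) 5/(7*(s + 4))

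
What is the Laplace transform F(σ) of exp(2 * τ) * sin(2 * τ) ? 2/((σ - 2) ^2+4) 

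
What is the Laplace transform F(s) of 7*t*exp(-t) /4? 7/(4*(s + 1) ^2) 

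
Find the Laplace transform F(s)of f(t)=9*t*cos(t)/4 9*(s^2 - 1)/(4*(s^2 + 1)^2)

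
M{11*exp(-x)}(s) 11*gamma(s)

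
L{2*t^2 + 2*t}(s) 4/s^3 + 2/s^2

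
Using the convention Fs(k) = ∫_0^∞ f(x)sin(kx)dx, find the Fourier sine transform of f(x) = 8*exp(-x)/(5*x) 8*atan(k)/5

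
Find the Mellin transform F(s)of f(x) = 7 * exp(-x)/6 7 * gamma(s)/6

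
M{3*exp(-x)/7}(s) 3*gamma(s)/7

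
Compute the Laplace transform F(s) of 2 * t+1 2/s^2+1/s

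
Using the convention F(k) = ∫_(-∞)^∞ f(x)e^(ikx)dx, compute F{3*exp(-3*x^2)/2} sqrt(3)*sqrt(pi)*exp(-k^2/12)/2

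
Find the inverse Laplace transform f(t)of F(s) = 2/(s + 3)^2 2*t*exp(-3*t)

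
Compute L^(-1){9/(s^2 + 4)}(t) 9*sin(2*t)/2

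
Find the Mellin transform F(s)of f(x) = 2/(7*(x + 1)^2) -2*pi*(s - 1)/(7*sin(pi*s))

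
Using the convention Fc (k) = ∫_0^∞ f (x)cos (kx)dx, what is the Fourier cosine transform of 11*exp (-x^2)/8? 11*sqrt (pi)*exp (-k^2/4)/16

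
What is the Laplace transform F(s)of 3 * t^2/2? 3/s^3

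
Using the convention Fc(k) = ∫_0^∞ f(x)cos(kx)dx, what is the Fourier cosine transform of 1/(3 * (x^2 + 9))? pi * exp(-3 * k)/18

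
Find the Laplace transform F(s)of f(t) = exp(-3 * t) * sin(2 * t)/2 1/((s + 3)^2 + 4)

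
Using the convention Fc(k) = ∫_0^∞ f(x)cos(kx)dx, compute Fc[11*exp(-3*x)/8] 33/(8*(k^2 + 9))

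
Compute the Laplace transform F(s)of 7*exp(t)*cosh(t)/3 7*(s - 1)/(3*s*(s - 2))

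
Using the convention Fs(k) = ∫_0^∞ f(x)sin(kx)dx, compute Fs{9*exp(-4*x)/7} 9*k/(7*(k^2 + 16))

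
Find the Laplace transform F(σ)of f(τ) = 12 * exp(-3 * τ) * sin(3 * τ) 36/((σ+3)^2+9)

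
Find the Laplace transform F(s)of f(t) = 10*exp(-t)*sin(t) 10/((s + 1)^2 + 1)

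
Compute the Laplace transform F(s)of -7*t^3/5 -42/(5*s^4)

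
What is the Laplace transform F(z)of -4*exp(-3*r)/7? -4/(7*z+21)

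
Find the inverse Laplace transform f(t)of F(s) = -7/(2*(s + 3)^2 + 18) -7*exp(-3*t)*sin(3*t)/6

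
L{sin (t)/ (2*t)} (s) atan (1/s)/2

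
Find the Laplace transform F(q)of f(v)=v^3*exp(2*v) 6/(q - 2)^4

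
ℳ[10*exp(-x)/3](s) 10*gamma(s)/3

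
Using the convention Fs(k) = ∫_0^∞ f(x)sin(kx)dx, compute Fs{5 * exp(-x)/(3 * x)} 5 * atan(k)/3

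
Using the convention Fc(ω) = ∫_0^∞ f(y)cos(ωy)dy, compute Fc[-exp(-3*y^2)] -sqrt(3)*sqrt(pi)*exp(-ω^2/12)/6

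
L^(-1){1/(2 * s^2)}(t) t/2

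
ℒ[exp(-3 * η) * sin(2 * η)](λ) 2/((λ + 3)^2 + 4)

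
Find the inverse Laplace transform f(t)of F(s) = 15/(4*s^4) 5*t^3/8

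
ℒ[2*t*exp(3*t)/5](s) 2/(5*(s - 3)^2)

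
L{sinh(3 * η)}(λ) 3/(λ^2-9)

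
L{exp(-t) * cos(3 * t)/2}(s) (s+1)/(2 * ((s+1)^2+9))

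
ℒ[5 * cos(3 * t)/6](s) 5 * s/(6 * (s^2 + 9))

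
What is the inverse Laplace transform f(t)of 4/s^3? 2*t^2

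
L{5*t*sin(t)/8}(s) 5*s/(4*(s^2 + 1)^2)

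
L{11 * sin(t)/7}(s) 11/(7 * (s^2+1))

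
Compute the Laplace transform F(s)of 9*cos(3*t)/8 9*s/(8*(s^2 + 9))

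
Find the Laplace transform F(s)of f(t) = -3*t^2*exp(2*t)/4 -3/(2*(s - 2)^3)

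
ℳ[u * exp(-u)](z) gamma(z + 1)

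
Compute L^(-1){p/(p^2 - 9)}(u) cosh(3*u)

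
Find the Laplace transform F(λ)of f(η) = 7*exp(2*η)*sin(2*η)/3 14/(3*((λ - 2)^2+4))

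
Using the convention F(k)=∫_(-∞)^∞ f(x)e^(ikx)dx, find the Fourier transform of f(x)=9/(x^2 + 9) 3*pi*exp(-3*Abs(k))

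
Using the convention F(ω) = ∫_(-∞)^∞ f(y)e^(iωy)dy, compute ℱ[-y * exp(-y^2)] -I * sqrt(pi) * ω * exp(-ω^2/4)/2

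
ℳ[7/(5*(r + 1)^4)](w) 7*gamma(w)*gamma(4 - w)/30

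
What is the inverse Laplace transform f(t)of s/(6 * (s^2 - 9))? cosh(3 * t)/6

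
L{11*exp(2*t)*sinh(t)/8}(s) 11/(8*((s - 2)^2 - 1))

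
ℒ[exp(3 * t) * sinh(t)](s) 1/((s - 3)^2 - 1)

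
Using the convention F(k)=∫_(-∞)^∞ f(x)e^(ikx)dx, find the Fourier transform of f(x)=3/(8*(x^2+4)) 3*pi*exp(-2*Abs(k))/16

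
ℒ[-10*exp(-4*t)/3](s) -10/(3*s + 12)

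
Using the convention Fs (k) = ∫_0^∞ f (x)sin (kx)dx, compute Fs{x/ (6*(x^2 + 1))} pi*exp (-k)/12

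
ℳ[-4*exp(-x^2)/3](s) -2*gamma(s/2)/3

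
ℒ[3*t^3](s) 18/s^4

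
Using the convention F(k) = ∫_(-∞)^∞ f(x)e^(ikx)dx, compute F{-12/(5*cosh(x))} -12*pi/(5*cosh(pi*k/2))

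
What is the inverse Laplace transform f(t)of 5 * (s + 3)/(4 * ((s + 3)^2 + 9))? 5 * exp(-3 * t) * cos(3 * t)/4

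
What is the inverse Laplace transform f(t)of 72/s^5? 3*t^4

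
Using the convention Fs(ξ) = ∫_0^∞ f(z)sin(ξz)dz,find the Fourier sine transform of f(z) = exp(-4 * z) ξ/(ξ^2 + 16)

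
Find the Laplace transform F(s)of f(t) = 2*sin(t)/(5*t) 2*atan(1/s)/5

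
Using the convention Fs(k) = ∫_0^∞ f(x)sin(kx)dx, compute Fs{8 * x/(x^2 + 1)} 4 * pi * exp(-k)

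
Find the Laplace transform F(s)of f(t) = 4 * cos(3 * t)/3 4 * s/(3 * (s^2 + 9))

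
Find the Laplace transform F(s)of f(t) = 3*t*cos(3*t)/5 3*(s^2 - 9)/(5*(s^2 + 9)^2)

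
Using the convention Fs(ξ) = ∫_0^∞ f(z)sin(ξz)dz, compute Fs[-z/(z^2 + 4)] -pi*exp(-2*ξ)/2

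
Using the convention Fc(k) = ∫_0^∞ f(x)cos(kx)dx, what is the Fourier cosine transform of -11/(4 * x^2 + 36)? -11 * pi * exp(-3 * k)/24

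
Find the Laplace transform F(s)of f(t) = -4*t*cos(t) 4*(1 - s^2)/(s^2+1)^2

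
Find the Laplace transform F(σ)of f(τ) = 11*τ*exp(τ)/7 11/(7*(σ - 1)^2)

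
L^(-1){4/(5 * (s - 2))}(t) 4 * exp(2 * t)/5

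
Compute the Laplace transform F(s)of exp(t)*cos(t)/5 (s - 1)/(5*((s - 1)^2 + 1))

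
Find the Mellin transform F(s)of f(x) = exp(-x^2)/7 gamma(s/2)/14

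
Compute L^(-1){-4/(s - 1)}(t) -4*exp(t)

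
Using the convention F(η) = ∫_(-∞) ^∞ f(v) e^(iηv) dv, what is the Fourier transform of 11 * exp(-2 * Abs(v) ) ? 44/(η^2+4) 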